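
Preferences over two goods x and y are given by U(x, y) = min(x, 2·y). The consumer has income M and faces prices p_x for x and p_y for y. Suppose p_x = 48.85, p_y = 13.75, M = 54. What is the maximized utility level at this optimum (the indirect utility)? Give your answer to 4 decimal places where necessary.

V = 0.969

With perfect complements, no substitution: consume in ratio x:y = 2:1.
Budget: p_x·x + p_y·(1/2)·x = M, so (2·p_x + p_y)·x = 2·M.
Demand: x*(p_x,p_y,M) = 2·M/(2·p_x + p_y), y* = M/(2·p_x + p_y).
Here 2·48.85 + 13.75 = 111.45, giving x* = 0.969 and y* = 0.4845.
Utility at the optimum: U(0.969, 0.4845) = 0.969.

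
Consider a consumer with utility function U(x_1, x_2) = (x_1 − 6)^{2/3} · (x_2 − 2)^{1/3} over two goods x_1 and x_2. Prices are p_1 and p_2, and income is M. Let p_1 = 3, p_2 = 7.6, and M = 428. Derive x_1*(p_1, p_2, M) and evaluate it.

x_1* = 93.7333

MRS = 2·(x_2−2)/(x_1−6). Tangency with p_1/p_2 gives x_2−2 = (1/2)·(p_1/p_2)·(x_1−6).
After buying the subsistence bundle (6, 2), a share 2/3 of the remaining income goes to x_1: x_1* = 6 + 2/3·(M − 6p_1 − 2p_2)/p_1.
Discretionary income = 428 − 6·3 − 2·7.6 = 394.8; x_1* = 6 + 2/3·394.8/3 = 93.7333.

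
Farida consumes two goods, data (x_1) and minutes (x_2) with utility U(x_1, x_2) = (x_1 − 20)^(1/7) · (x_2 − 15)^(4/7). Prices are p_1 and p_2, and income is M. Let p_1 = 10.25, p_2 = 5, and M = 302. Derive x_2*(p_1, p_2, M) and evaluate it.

x_2* = 18.52

Substituting into the budget: x_1* = 20 + 0.2·(M − 20·p_1 − 15·p_2)/p_1, and x_2* = 15 + 0.8·(…)/p_2.
Discretionary income = 302 − 20·10.25 − 15·5 = 22; x_2* = 15 + 0.8·22/5 = 18.52.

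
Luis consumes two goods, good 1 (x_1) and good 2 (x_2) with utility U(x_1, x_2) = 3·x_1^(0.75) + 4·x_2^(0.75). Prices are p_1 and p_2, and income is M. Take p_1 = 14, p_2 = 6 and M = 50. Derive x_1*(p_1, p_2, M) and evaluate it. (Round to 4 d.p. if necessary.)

x_1* = 0.0868

From the CES first-order condition, (3/4)·(x_2/x_1)^(0.25) = p_1/p_2.
Solve for the ratio: x_2/x_1 = [(4/3)·p_1/p_2]^(4).
Substitute x_2 = (x_2/x_1)·x_1 into the budget: x_1* = M/(p_1 + p_2·(x_2/x_1)).
Numerically x_2/x_1 = 93.68328, so x_1* = 50/(14 + 6·93.68328) = 0.0868.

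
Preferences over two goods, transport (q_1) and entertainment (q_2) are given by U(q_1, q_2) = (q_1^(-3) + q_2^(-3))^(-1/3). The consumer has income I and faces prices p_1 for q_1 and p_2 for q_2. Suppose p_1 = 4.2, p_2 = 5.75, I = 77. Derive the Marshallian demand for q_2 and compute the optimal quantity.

q_2* = 7.4807

MRS = MU_q_1/MU_q_2 = (q_2/q_1)^(4). Set equal to p_1/p_2.
Hence q_2/q_1 = (p_1/p_2)^(1/(4)), i.e. raised to the 0.25 power.
With the ratio pinned down, the budget gives q_1* = I/(p_1 + p_2·(q_2/q_1)) and q_2* = (q_2/q_1)·q_1*.
Numerically q_2/q_1 = 0.924475, so q_1* = 77/(4.2 + 5.75·0.924475) = 8.0919 and q_2* = 0.924475·8.0919 = 7.4807.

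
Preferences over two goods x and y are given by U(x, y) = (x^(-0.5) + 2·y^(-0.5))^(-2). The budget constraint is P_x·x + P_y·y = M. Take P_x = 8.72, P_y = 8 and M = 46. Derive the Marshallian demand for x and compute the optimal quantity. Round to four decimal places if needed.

From the CES first-order condition, (1/2)·(y/x)^(1.5) = P_x/P_y.
Hence y/x = (2·P_x/P_y)^(1/(1.5)), i.e. raised to the 2/3 power.
With the ratio pinned down, the budget gives x* = M/(P_x + P_y·(y/x)) and y* = (y/x)·x*.
Numerically y/x = 1.681271, so x* = 46/(8.72 + 8·1.681271) = 2.0749.

x* = 2.0749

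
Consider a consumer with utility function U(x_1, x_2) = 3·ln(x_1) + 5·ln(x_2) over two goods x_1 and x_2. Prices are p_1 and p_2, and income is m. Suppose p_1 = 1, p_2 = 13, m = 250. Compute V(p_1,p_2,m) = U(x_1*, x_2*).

V = 26.0544

Tangency: MRS = (3/5)·x_2/x_1 = p_1/p_2.
Rearranging, p_2·x_2 = (5/3)·p_1·x_1. Substituting into the budget gives p_1·x_1·(1 + (5/3)) = m.
Demand: x_1*(p_1,p_2,m) = 0.375·m/p_1 and x_2* = 0.625·m/p_2.
At p_1=1, p_2=13, m=250: x_1* = 0.375·250/1 = 93.75, x_2* = 12.0192.
Utility at the optimum: U(93.75, 12.0192) = 26.0544.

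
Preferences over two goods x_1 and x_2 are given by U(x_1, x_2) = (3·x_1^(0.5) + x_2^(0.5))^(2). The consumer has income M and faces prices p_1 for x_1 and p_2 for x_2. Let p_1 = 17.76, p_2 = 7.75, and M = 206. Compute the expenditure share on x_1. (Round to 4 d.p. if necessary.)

From the CES first-order condition, 3·(x_2/x_1)^(0.5) = p_1/p_2.
Solve for the ratio: x_2/x_1 = [(1/3)·p_1/p_2]^(2).
Substitute x_2 = (x_2/x_1)·x_1 into the budget: x_1* = M/(p_1 + p_2·(x_2/x_1)).
Numerically x_2/x_1 = 0.583499, so x_1* = 206/(17.76 + 7.75·0.583499) = 9.2451 and x_2* = 0.583499·9.2451 = 5.3945.
Expenditure on x_1: 17.76·9.2451 = 164.1927; share = 0.7971.

share on x_1 = 0.7971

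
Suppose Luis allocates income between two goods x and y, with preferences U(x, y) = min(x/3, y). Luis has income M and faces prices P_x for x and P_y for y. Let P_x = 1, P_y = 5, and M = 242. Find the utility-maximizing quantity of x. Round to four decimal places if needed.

With perfect complements, no substitution: consume in ratio x:y = 3:1.
Budget: P_x·x + P_y·(1/3)·x = M, so (3·P_x + P_y)·x = 3·M.
Demand: x*(P_x,P_y,M) = 3·M/(3·P_x + P_y), y* = M/(3·P_x + P_y).
Here 3·1 + 5 = 8, giving x* = 90.75.

x* = 90.75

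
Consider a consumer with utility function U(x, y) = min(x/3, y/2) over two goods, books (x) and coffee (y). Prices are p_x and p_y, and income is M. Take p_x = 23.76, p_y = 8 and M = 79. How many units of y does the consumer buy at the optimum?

With perfect complements, no substitution: consume in ratio x:y = 3:2.
Budget: p_x·x + p_y·(2/3)·x = M, so (3·p_x + 2·p_y)·x = 3·M.
Demand: x*(p_x,p_y,M) = 3·M/(3·p_x + 2·p_y), y* = 2·M/(3·p_x + 2·p_y).
Here 3·23.76 + 2·8 = 87.28, giving y* = 1.8103.

y* = 1.8103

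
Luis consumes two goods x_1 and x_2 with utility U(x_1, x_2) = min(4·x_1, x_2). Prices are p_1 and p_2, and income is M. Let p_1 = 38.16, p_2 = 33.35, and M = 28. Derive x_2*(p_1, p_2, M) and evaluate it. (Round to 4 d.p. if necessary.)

x_2* = 0.6528

With perfect complements, no substitution: consume in ratio x_1:x_2 = 1:4.
Budget: p_1·x_1 + p_2·4·x_1 = M, so (p_1 + 4·p_2)·x_1 = M.
Demand: x_1*(p_1,p_2,M) = M/(p_1 + 4·p_2), x_2* = 4·M/(p_1 + 4·p_2).
Here 38.16 + 4·33.35 = 171.56, giving x_2* = 0.6528.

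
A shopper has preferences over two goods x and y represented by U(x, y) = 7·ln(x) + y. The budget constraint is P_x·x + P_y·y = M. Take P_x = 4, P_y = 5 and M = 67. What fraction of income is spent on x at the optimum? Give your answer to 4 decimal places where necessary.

Set MRS = P_x/P_y: (7/x)/1 = P_x/P_y.
So x*(P_x,P_y) = 7·P_y/P_x, independent of income; and y* = (M − 7·P_y)/P_y.
At the given prices: x* = 7·5/4 = 8.75, and y* = 6.4.
Expenditure on x: 4·8.75 = 35; share = 0.5224.

share on x = 0.5224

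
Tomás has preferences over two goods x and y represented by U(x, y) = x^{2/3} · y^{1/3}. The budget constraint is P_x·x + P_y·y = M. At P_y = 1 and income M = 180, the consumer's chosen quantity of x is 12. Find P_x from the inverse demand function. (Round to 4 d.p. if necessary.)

MU_x/MU_y = (2/3·y)/(1/3·x); tangency sets this equal to P_x/P_y.
So 2/3·P_y·y = 1/3·P_x·x; combined with the budget, a share 2/3 of income goes to x.
Demand: x*(P_x,P_y,M) = 2/3·M/P_x and y* = 1/3·M/P_y.
Set x* = 12 in the demand function and solve for P_x: P_x = 10.

P_x = 10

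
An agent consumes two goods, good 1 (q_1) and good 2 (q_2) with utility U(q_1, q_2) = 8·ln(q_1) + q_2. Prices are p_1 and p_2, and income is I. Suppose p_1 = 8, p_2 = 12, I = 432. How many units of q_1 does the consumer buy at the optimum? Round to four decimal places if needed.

Set MRS = p_1/p_2: (8/q_1)/1 = p_1/p_2.
So q_1*(p_1,p_2) = 8·p_2/p_1, independent of income; and q_2* = (I − 8·p_2)/p_2.
At the given prices: q_1* = 8·12/8 = 12.

q_1* = 12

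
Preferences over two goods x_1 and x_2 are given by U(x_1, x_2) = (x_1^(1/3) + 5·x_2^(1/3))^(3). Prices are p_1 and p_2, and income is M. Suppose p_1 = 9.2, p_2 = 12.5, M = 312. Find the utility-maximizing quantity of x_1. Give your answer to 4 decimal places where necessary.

Numerically x_2/x_1 = 7.059464, so x_1* = 312/(9.2 + 12.5·7.059464) = 3.2019.

x_1* = 3.2019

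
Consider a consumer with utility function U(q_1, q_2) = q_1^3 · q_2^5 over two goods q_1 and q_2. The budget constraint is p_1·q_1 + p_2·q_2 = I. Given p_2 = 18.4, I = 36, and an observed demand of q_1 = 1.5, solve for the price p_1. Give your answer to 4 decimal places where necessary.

The MRS is (3/5)·q_2/q_1. Set MRS = p_1/p_2.
Rearranging, p_2·q_2 = (5/3)·p_1·q_1. Substituting into the budget gives p_1·q_1·(1 + (5/3)) = I.
Demand: q_1*(p_1,p_2,I) = 0.375·I/p_1 and q_2* = 0.625·I/p_2.
Set q_1* = 1.5 in the demand function and solve for p_1: p_1 = 9.

p_1 = 9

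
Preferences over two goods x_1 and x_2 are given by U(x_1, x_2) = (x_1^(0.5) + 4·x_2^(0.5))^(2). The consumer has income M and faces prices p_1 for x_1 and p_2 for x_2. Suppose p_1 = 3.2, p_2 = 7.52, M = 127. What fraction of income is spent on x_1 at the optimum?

With the ratio pinned down, the budget gives x_1* = M/(p_1 + p_2·(x_2/x_1)) and x_2* = (x_2/x_1)·x_1*.
Numerically x_2/x_1 = 2.897239, so x_1* = 127/(3.2 + 7.52·2.897239) = 5.0826 and x_2* = 2.897239·5.0826 = 14.7255.
Expenditure on x_1: 3.2·5.0826 = 16.2643; share = 0.1281.

share on x_1 = 0.1281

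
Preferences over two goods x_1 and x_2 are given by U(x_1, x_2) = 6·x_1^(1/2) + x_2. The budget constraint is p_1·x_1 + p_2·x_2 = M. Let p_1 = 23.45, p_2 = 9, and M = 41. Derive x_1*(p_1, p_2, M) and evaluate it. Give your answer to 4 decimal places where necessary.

x_1* = 1.3257

Utility is quasi-linear in x_2; the FOC for x_1 is 3/√x_1 = p_1/p_2.
Thus x_1* = (3·p_2/p_1)² — independent of M — with the rest of income spent on x_2.
Plugging in: x_1* = (3·9/23.45)² = 1.3257.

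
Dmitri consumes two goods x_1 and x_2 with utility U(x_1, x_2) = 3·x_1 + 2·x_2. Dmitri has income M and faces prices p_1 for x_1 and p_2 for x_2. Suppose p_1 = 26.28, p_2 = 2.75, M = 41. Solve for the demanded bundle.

Linear utility — the consumer picks whichever good has higher MU/price: 3/26.28 = 0.1142 vs 2/2.75 = 0.7273.
x_2 gives more utility per dollar, so spend all income on x_2: x_2* = M/p_2, x_1* = 0.
Numerically: x_1* = 0, x_2* = 14.9091.

x_1* = 0, x_2* = 14.9091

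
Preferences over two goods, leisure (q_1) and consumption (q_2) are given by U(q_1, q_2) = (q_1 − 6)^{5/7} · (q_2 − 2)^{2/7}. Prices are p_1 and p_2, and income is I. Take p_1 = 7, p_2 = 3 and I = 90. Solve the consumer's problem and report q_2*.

q_2* = 6

This is Cobb-Douglas in (q_1−6, q_2−2): tangency gives 5/7·p_2·(q_2−2) = 2/7·p_1·(q_1−6).
After buying the subsistence bundle (6, 2), a share 5/7 of the remaining income goes to q_1: q_1* = 6 + 5/7·(I − 6p_1 − 2p_2)/p_1.
Discretionary income = 90 − 6·7 − 2·3 = 42; q_2* = 2 + 2/7·42/3 = 6.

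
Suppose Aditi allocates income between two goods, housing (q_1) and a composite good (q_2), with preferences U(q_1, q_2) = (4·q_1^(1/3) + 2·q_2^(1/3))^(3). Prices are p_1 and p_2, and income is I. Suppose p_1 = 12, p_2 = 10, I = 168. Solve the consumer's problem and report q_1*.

q_1* = 10.0916

From the CES first-order condition, 2·(q_2/q_1)^(2/3) = p_1/p_2.
Solve for the ratio: q_2/q_1 = [(1/2)·p_1/p_2]^(1.5).
Substitute q_2 = (q_2/q_1)·q_1 into the budget: q_1* = I/(p_1 + p_2·(q_2/q_1)).
Numerically q_2/q_1 = 0.464758, so q_1* = 168/(12 + 10·0.464758) = 10.0916.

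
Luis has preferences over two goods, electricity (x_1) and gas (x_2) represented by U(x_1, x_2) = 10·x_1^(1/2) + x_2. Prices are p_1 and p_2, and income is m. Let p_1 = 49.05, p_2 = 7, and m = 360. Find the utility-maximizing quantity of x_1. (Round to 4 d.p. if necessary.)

Utility is quasi-linear in x_2; the FOC for x_1 is 5/√x_1 = p_1/p_2.
Solve: √x_1 = 5·p_2/p_1, so x_1*(p_1,p_2) = (5·p_2/p_1)², and x_2* = (m − p_1·x_1*)/p_2.
Plugging in: x_1* = (5·7/49.05)² = 0.5092.

x_1* = 0.5092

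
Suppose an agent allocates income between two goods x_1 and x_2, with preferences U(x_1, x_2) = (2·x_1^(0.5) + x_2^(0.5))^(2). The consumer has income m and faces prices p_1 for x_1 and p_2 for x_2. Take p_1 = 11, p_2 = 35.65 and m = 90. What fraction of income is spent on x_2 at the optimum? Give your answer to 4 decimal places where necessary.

share on x_2 = 0.0716

MRS = MU_x_1/MU_x_2 = 2·(x_2/x_1)^(0.5). Set equal to p_1/p_2.
Solve for the ratio: x_2/x_1 = [(1/2)·p_1/p_2]^(2).
Substitute x_2 = (x_2/x_1)·x_1 into the budget: x_1* = m/(p_1 + p_2·(x_2/x_1)).
Numerically x_2/x_1 = 0.023802, so x_1* = 90/(11 + 35.65·0.023802) = 7.5959 and x_2* = 0.023802·7.5959 = 0.1808.
Expenditure on x_2: 35.65·0.1808 = 6.4453; share = 0.0716.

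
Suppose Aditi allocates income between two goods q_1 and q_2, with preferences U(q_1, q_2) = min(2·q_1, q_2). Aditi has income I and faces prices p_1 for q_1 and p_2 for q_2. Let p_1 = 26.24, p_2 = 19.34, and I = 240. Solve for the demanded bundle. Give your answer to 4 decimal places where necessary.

q_1* = 3.6969, q_2* = 7.3937

With perfect complements, no substitution: consume in ratio q_1:q_2 = 1:2.
Budget: p_1·q_1 + p_2·2·q_1 = I, so (p_1 + 2·p_2)·q_1 = I.
Demand: q_1*(p_1,p_2,I) = I/(p_1 + 2·p_2), q_2* = 2·I/(p_1 + 2·p_2).
Here 26.24 + 2·19.34 = 64.92, giving q_1* = 3.6969 and q_2* = 7.3937.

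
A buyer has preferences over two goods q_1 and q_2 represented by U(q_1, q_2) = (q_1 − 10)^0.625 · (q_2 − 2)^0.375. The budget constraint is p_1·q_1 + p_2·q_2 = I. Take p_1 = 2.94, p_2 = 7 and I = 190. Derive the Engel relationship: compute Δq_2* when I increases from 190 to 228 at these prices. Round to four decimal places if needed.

Δq_2* = 2.0357

Discretionary income = 190 − 10·2.94 − 2·7 = 146.6; q_2* = 2 + 0.375·146.6/7 = 9.8536.
At I' = 228: q_2* = 11.8893. Change: 11.8893 − 9.8536 = 2.0357.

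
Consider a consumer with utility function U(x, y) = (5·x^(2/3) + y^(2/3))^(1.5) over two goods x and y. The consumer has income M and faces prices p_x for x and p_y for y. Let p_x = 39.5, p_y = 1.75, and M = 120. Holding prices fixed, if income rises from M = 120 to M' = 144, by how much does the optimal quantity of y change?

From the CES first-order condition, 5·(y/x)^(1/3) = p_x/p_y.
Hence y/x = ((1/5)·p_x/p_y)^(1/(1/3)), i.e. raised to the 3 power.
With the ratio pinned down, the budget gives x* = M/(p_x + p_y·(y/x)) and y* = (y/x)·x*.
Numerically y/x = 91.995615, so x* = 120/(39.5 + 1.75·91.995615) = 0.5985 and y* = 91.995615·0.5985 = 55.0618.
At M' = 144: y* = 66.0742. Change: 66.0742 − 55.0618 = 11.0124.

Δy* = 11.0124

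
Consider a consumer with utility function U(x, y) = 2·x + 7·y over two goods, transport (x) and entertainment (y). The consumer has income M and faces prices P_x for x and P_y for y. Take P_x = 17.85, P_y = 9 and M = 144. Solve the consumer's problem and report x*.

x* = 0

Linear utility — the consumer picks whichever good has higher MU/price: 2/17.85 = 0.112 vs 7/9 = 0.7778.
y gives more utility per dollar, so spend all income on y: y* = M/P_y, x* = 0.
Numerically: x* = 0, y* = 16.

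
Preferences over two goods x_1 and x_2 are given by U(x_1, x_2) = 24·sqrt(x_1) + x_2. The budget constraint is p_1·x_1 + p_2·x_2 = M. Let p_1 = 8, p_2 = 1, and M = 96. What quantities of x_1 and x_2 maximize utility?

Solve: √x_1 = 12·p_2/p_1, so x_1*(p_1,p_2) = (12·p_2/p_1)², and x_2* = (M − p_1·x_1*)/p_2.
Plugging in: x_1* = (12·1/8)² = 2.25, x_2* = 78.

x_1* = 2.25, x_2* = 78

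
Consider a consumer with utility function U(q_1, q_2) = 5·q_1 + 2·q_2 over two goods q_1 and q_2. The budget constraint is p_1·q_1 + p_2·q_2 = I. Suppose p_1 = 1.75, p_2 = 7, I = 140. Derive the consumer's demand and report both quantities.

q_1 gives more utility per dollar, so spend all income on q_1: q_1* = I/p_1, q_2* = 0.
Numerically: q_1* = 80, q_2* = 0.

q_1* = 80, q_2* = 0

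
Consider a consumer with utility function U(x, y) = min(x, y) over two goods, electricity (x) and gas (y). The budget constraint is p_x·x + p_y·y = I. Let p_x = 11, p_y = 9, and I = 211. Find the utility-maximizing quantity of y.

y* = 10.55

With perfect complements, no substitution: consume in ratio x:y = 1:1.
Budget: p_x·x + p_y·x = I, so (p_x + p_y)·x = I.
Demand: x*(p_x,p_y,I) = I/(p_x + p_y), y* = I/(p_x + p_y).
Here 11 + 9 = 20, giving y* = 10.55.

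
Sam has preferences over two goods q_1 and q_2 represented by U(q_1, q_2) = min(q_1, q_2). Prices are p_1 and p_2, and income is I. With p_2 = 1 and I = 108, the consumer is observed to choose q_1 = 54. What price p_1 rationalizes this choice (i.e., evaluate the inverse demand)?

p_1 = 1

Leontief preferences: the optimum is at the kink where q_1/1 = q_2/1, i.e. q_2 = q_1.
Budget: p_1·q_1 + p_2·q_1 = I, so (p_1 + p_2)·q_1 = I.
Demand: q_1*(p_1,p_2,I) = I/(p_1 + p_2), q_2* = I/(p_1 + p_2).
Set q_1* = 54 in the demand function and solve for p_1: p_1 = 1.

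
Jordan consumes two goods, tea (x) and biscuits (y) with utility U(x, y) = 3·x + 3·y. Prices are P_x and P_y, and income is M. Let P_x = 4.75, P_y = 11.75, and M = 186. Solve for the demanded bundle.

x* = 39.1579, y* = 0

Linear utility — the consumer picks whichever good has higher MU/price: 3/4.75 = 0.6316 vs 3/11.75 = 0.2553.
x gives more utility per dollar, so spend all income on x: x* = M/P_x, y* = 0.
Numerically: x* = 39.1579, y* = 0.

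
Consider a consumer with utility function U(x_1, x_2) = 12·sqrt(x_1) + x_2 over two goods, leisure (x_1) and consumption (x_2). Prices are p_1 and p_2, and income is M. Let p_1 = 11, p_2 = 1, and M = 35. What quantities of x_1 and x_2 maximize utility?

x_1* = 0.2975, x_2* = 31.7273

Utility is quasi-linear in x_2; the FOC for x_1 is 6/√x_1 = p_1/p_2.
Thus x_1* = (6·p_2/p_1)² — independent of M — with the rest of income spent on x_2.
Plugging in: x_1* = (6·1/11)² = 0.2975, x_2* = 31.7273.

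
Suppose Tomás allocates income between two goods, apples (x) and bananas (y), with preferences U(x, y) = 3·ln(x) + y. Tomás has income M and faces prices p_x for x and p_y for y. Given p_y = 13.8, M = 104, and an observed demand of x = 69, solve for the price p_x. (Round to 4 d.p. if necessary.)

Set MRS = p_x/p_y: (3/x)/1 = p_x/p_y.
So x*(p_x,p_y) = 3·p_y/p_x, independent of income; and y* = (M − 3·p_y)/p_y.
Set x* = 69 in the demand function and solve for p_x: p_x = 0.6.

p_x = 0.6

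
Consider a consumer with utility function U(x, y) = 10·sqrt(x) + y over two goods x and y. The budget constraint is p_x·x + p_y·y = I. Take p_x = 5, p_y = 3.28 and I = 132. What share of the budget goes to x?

share on x = 0.4075

Solve: √x = 5·p_y/p_x, so x*(p_x,p_y) = (5·p_y/p_x)², and y* = (I − p_x·x*)/p_y.
Plugging in: x* = (5·3.28/5)² = 10.7584, y* = 23.8439.
Expenditure on x: 5·10.7584 = 53.792; share = 0.4075.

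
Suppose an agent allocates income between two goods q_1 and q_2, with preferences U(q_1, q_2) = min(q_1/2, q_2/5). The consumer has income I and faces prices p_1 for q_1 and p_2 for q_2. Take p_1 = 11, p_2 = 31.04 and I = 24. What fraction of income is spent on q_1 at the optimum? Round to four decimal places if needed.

share on q_1 = 0.1242

Leontief preferences: the optimum is at the kink where q_1/2 = q_2/5, i.e. q_2 = (5/2)·q_1.
Budget: p_1·q_1 + p_2·(5/2)·q_1 = I, so (2·p_1 + 5·p_2)·q_1 = 2·I.
Demand: q_1*(p_1,p_2,I) = 2·I/(2·p_1 + 5·p_2), q_2* = 5·I/(2·p_1 + 5·p_2).
Here 2·11 + 5·31.04 = 177.2, giving q_1* = 0.2709 and q_2* = 0.6772.
Expenditure on q_1: 11·0.2709 = 2.9797; share = 0.1242.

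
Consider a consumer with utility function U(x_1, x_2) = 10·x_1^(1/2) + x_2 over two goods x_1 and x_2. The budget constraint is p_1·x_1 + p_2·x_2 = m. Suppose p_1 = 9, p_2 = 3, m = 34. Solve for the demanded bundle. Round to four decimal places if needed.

x_1* = 2.7778, x_2* = 3

Thus x_1* = (5·p_2/p_1)² — independent of m — with the rest of income spent on x_2.
Plugging in: x_1* = (5·3/9)² = 2.7778, x_2* = 3.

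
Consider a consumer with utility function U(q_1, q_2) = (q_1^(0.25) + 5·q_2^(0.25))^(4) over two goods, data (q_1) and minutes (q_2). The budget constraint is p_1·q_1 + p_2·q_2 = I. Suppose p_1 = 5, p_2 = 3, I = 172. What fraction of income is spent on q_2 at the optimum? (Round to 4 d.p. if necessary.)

share on q_2 = 0.9102

MU_q_1 ∝ q_1^(-0.75), MU_q_2 ∝ 5·q_2^(-0.75), so MRS = (1/5)·(q_2/q_1)^(0.75) = p_1/p_2.
Solve for the ratio: q_2/q_1 = [5·p_1/p_2]^(4/3).
Substitute q_2 = (q_2/q_1)·q_1 into the budget: q_1* = I/(p_1 + p_2·(q_2/q_1)).
Numerically q_2/q_1 = 16.895006, so q_1* = 172/(5 + 3·16.895006) = 3.0888 and q_2* = 16.895006·3.0888 = 52.1853.
Expenditure on q_2: 3·52.1853 = 156.556; share = 0.9102.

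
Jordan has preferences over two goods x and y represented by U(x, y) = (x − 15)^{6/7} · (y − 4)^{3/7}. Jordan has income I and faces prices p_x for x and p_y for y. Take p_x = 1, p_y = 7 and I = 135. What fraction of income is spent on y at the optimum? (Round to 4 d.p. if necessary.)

share on y = 0.4346

Discretionary income = 135 − 15·1 − 4·7 = 92; x* = 15 + 2/3·92/1 = 76.3333; y* = 4 + 1/3·92/7 = 8.381.
Expenditure on y: 7·8.381 = 58.6667; share = 0.4346.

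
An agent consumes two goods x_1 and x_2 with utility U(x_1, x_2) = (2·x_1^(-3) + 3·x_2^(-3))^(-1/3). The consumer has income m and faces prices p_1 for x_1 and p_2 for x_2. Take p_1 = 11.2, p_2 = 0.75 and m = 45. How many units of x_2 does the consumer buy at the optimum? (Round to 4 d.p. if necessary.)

x_2* = 7.6294

MRS = MU_x_1/MU_x_2 = (2/3)·(x_2/x_1)^(4). Set equal to p_1/p_2.
Hence x_2/x_1 = ((3/2)·p_1/p_2)^(1/(4)), i.e. raised to the 0.25 power.
With the ratio pinned down, the budget gives x_1* = m/(p_1 + p_2·(x_2/x_1)) and x_2* = (x_2/x_1)·x_1*.
Numerically x_2/x_1 = 2.175515, so x_1* = 45/(11.2 + 0.75·2.175515) = 3.507 and x_2* = 2.175515·3.507 = 7.6294.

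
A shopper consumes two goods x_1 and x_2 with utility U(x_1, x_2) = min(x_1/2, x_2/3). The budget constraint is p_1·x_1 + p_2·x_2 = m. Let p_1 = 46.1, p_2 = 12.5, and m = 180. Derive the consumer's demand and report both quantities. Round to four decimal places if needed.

Leontief preferences: the optimum is at the kink where x_1/2 = x_2/3, i.e. x_2 = (3/2)·x_1.
Budget: p_1·x_1 + p_2·(3/2)·x_1 = m, so (2·p_1 + 3·p_2)·x_1 = 2·m.
Demand: x_1*(p_1,p_2,m) = 2·m/(2·p_1 + 3·p_2), x_2* = 3·m/(2·p_1 + 3·p_2).
Here 2·46.1 + 3·12.5 = 129.7, giving x_1* = 2.7756 and x_2* = 4.1635.

x_1* = 2.7756, x_2* = 4.1635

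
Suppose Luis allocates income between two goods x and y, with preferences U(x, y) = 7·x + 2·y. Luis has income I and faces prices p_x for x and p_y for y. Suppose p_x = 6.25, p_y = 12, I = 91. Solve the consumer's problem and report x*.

Perfect substitutes: compare marginal utility per dollar. 7/p_x vs 2/p_y → 1.12 vs 0.1667.
x gives more utility per dollar, so spend all income on x: x* = I/p_x, y* = 0.
Numerically: x* = 14.56, y* = 0.

x* = 14.56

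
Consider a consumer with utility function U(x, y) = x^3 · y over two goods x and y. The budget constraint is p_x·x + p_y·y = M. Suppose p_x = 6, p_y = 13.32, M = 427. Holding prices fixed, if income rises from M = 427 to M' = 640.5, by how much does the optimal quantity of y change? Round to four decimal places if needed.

At p_x=6, p_y=13.32, M=427: y* = 0.25·427/13.32 = 8.0143.
At M' = 640.5: y* = 12.0214. Change: 12.0214 − 8.0143 = 4.0071.

Δy* = 4.0071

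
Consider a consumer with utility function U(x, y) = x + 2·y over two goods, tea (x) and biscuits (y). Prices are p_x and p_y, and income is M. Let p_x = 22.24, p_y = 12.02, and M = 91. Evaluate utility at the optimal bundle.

Perfect substitutes: compare marginal utility per dollar. 1/p_x vs 2/p_y → 0.045 vs 0.1664.
y gives more utility per dollar, so spend all income on y: y* = M/p_y, x* = 0.
Numerically: x* = 0, y* = 7.5707.
Utility at the optimum: U(0, 7.5707) = 15.1414.

V = 15.1414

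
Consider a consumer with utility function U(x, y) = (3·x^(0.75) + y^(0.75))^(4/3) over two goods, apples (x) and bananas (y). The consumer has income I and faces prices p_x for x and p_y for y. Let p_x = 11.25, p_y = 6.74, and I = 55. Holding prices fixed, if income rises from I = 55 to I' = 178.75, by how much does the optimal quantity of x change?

Δx* = 10.4028

MU_x ∝ 3·x^(-0.25), MU_y ∝ y^(-0.25), so MRS = 3·(y/x)^(0.25) = p_x/p_y.
Solve for the ratio: y/x = [(1/3)·p_x/p_y]^(4).
Substitute y = (y/x)·x into the budget: x* = I/(p_x + p_y·(y/x)).
Numerically y/x = 0.095826, so x* = 55/(11.25 + 6.74·0.095826) = 4.6235.
At I' = 178.75: x* = 15.0262. Change: 15.0262 − 4.6235 = 10.4028.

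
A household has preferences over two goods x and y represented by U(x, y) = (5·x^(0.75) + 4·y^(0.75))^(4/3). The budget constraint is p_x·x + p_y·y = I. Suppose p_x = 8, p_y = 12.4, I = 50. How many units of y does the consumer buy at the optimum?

MU_x ∝ 5·x^(-0.25), MU_y ∝ 4·y^(-0.25), so MRS = (5/4)·(y/x)^(0.25) = p_x/p_y.
Hence y/x = ((4/5)·p_x/p_y)^(1/(0.25)), i.e. raised to the 4 power.
Substitute y = (y/x)·x into the budget: x* = I/(p_x + p_y·(y/x)).
Numerically y/x = 0.070963, so x* = 50/(8 + 12.4·0.070963) = 5.6307 and y* = 0.070963·5.6307 = 0.3996.

y* = 0.3996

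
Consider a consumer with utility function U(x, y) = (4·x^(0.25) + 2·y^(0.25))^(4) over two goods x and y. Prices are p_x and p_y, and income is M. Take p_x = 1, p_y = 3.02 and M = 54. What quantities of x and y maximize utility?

x* = 42.3678, y* = 3.8517

MU_x ∝ 4·x^(-0.75), MU_y ∝ 2·y^(-0.75), so MRS = 2·(y/x)^(0.75) = p_x/p_y.
Solve for the ratio: y/x = [(1/2)·p_x/p_y]^(4/3).
With the ratio pinned down, the budget gives x* = M/(p_x + p_y·(y/x)) and y* = (y/x)·x*.
Numerically y/x = 0.090911, so x* = 54/(1 + 3.02·0.090911) = 42.3678 and y* = 0.090911·42.3678 = 3.8517.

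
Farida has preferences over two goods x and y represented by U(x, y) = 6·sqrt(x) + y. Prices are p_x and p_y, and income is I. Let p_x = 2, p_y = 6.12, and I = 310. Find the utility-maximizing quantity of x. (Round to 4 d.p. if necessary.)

MU_x = 3/√x, MU_y = 1. Tangency: 3/√x = p_x/p_y.
Thus x* = (3·p_y/p_x)² — independent of I — with the rest of income spent on y.
Plugging in: x* = (3·6.12/2)² = 84.2724.

x* = 84.2724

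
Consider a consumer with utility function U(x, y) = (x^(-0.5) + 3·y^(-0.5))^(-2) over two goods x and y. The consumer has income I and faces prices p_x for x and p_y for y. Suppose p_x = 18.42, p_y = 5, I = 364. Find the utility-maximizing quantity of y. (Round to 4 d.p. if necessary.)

From the CES first-order condition, (1/3)·(y/x)^(1.5) = p_x/p_y.
Solve for the ratio: y/x = [3·p_x/p_y]^(2/3).
With the ratio pinned down, the budget gives x* = I/(p_x + p_y·(y/x)) and y* = (y/x)·x*.
Numerically y/x = 4.961663, so x* = 364/(18.42 + 5·4.961663) = 8.4204 and y* = 4.961663·8.4204 = 41.7792.

y* = 41.7792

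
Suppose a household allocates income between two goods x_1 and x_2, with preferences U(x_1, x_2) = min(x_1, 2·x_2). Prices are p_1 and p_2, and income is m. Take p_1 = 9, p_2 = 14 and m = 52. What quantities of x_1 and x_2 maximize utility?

Here 2·9 + 14 = 32, giving x_1* = 3.25 and x_2* = 1.625.

x_1* = 3.25, x_2* = 1.625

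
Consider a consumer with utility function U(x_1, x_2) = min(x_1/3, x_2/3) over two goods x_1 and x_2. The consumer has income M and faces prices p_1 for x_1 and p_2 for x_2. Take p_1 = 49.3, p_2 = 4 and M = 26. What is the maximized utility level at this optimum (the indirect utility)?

Demand: x_1*(p_1,p_2,M) = 3·M/(3·p_1 + 3·p_2), x_2* = 3·M/(3·p_1 + 3·p_2).
Here 3·49.3 + 3·4 = 159.9, giving x_1* = 0.4878 and x_2* = 0.4878.
Utility at the optimum: U(0.4878, 0.4878) = 0.1626.

V = 0.1626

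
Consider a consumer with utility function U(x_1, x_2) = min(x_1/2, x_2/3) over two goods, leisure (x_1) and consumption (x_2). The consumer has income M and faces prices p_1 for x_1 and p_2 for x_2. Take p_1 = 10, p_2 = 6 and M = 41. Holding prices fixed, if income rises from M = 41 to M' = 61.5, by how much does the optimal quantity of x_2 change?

Δx_2* = 1.6184

Leontief preferences: the optimum is at the kink where x_1/2 = x_2/3, i.e. x_2 = (3/2)·x_1.
Budget: p_1·x_1 + p_2·(3/2)·x_1 = M, so (2·p_1 + 3·p_2)·x_1 = 2·M.
Demand: x_1*(p_1,p_2,M) = 2·M/(2·p_1 + 3·p_2), x_2* = 3·M/(2·p_1 + 3·p_2).
Here 2·10 + 3·6 = 38, giving x_2* = 3.2368.
At M' = 61.5: x_2* = 4.8553. Change: 4.8553 − 3.2368 = 1.6184.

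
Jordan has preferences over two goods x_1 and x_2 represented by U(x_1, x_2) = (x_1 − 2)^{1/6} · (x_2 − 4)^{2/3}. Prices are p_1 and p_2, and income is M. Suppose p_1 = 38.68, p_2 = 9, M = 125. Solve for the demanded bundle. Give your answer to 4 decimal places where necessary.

x_1* = 2.0602, x_2* = 5.0347

MRS = (1/4)·(x_2−4)/(x_1−2). Tangency with p_1/p_2 gives x_2−4 = 4·(p_1/p_2)·(x_1−2).
Substituting into the budget: x_1* = 2 + 0.2·(M − 2·p_1 − 4·p_2)/p_1, and x_2* = 4 + 0.8·(…)/p_2.
Discretionary income = 125 − 2·38.68 − 4·9 = 11.64; x_1* = 2 + 0.2·11.64/38.68 = 2.0602; x_2* = 4 + 0.8·11.64/9 = 5.0347.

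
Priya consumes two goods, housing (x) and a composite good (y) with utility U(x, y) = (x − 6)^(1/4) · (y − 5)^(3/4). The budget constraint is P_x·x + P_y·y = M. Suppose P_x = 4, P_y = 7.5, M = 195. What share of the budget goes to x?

share on x = 0.2942

Let x' = x−6, y' = y−5. MRS = (1/3)·y'/x' = P_x/P_y.
After buying the subsistence bundle (6, 5), a share 0.25 of the remaining income goes to x: x* = 6 + 0.25·(M − 6P_x − 5P_y)/P_x.
Discretionary income = 195 − 6·4 − 5·7.5 = 133.5; x* = 6 + 0.25·133.5/4 = 14.3438; y* = 5 + 0.75·133.5/7.5 = 18.35.
Expenditure on x: 4·14.3438 = 57.375; share = 0.2942.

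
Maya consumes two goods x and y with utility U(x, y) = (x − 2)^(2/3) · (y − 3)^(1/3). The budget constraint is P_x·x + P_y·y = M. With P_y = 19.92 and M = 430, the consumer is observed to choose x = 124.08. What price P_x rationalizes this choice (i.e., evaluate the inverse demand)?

MRS = 2·(y−3)/(x−2). Tangency with P_x/P_y gives y−3 = (1/2)·(P_x/P_y)·(x−2).
Substituting into the budget: x* = 2 + 2/3·(M − 2·P_x − 3·P_y)/P_x, and y* = 3 + 1/3·(…)/P_y.
Set x* = 124.08 in the demand function and solve for P_x: P_x = 2.

P_x = 2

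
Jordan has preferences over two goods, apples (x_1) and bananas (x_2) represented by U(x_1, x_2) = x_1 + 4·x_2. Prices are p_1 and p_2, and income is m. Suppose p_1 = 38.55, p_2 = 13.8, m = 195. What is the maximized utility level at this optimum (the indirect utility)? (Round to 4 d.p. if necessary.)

Linear utility — the consumer picks whichever good has higher MU/price: 1/38.55 = 0.0259 vs 4/13.8 = 0.2899.
x_2 gives more utility per dollar, so spend all income on x_2: x_2* = m/p_2, x_1* = 0.
Numerically: x_1* = 0, x_2* = 14.1304.
Utility at the optimum: U(0, 14.1304) = 56.5217.

V = 56.5217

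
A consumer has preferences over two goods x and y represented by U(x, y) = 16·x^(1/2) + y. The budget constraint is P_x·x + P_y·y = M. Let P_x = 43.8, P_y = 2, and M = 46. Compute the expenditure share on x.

Utility is quasi-linear in y; the FOC for x is 8/√x = P_x/P_y.
Thus x* = (8·P_y/P_x)² — independent of M — with the rest of income spent on y.
Plugging in: x* = (8·2/43.8)² = 0.1334, y* = 20.0776.
Expenditure on x: 43.8·0.1334 = 5.8447; share = 0.1271.

share on x = 0.1271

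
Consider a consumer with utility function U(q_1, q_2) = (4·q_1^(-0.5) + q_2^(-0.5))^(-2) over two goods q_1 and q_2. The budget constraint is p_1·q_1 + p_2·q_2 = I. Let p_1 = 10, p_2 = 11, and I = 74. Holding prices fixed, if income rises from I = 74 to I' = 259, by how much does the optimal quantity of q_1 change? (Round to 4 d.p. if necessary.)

From the CES first-order condition, 4·(q_2/q_1)^(1.5) = p_1/p_2.
Hence q_2/q_1 = ((1/4)·p_1/p_2)^(1/(1.5)), i.e. raised to the 2/3 power.
With the ratio pinned down, the budget gives q_1* = I/(p_1 + p_2·(q_2/q_1)) and q_2* = (q_2/q_1)·q_1*.
Numerically q_2/q_1 = 0.372419, so q_1* = 74/(10 + 11·0.372419) = 5.2495.
At I' = 259: q_1* = 18.3732. Change: 18.3732 − 5.2495 = 13.1237.

Δq_1* = 13.1237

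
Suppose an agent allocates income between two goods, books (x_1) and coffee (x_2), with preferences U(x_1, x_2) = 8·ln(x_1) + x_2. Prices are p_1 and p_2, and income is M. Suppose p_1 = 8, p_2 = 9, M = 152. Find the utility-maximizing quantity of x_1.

MU_x_1 = 8/x_1, MU_x_2 = 1. Tangency: 8/x_1 = p_1/p_2.
So x_1*(p_1,p_2) = 8·p_2/p_1, independent of income; and x_2* = (M − 8·p_2)/p_2.
At the given prices: x_1* = 8·9/8 = 9.

x_1* = 9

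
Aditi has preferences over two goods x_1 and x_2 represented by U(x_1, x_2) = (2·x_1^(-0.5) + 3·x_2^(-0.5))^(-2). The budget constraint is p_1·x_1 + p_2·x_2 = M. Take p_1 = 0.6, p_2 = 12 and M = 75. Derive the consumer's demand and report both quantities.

x_1* = 27.431, x_2* = 4.8785

From the CES first-order condition, (2/3)·(x_2/x_1)^(1.5) = p_1/p_2.
Solve for the ratio: x_2/x_1 = [(3/2)·p_1/p_2]^(2/3).
Substitute x_2 = (x_2/x_1)·x_1 into the budget: x_1* = M/(p_1 + p_2·(x_2/x_1)).
Numerically x_2/x_1 = 0.177845, so x_1* = 75/(0.6 + 12·0.177845) = 27.431 and x_2* = 0.177845·27.431 = 4.8785.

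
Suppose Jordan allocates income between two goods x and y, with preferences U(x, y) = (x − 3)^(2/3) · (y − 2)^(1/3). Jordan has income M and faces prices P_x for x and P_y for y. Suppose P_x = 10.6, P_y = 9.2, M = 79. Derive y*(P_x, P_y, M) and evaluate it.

MRS = 2·(y−2)/(x−3). Tangency with P_x/P_y gives y−2 = (1/2)·(P_x/P_y)·(x−3).
Substituting into the budget: x* = 3 + 2/3·(M − 3·P_x − 2·P_y)/P_x, and y* = 2 + 1/3·(…)/P_y.
Discretionary income = 79 − 3·10.6 − 2·9.2 = 28.8; y* = 2 + 1/3·28.8/9.2 = 3.0435.

y* = 3.0435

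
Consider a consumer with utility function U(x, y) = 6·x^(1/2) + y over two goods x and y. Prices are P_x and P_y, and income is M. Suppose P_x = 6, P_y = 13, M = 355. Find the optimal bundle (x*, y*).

x* = 42.25, y* = 7.8077

Utility is quasi-linear in y; the FOC for x is 3/√x = P_x/P_y.
Solve: √x = 3·P_y/P_x, so x*(P_x,P_y) = (3·P_y/P_x)², and y* = (M − P_x·x*)/P_y.
Plugging in: x* = (3·13/6)² = 42.25, y* = 7.8077.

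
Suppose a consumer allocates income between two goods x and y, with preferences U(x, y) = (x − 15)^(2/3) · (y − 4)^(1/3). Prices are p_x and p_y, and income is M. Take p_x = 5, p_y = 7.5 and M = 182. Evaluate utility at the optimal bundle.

MRS = 2·(y−4)/(x−15). Tangency with p_x/p_y gives y−4 = (1/2)·(p_x/p_y)·(x−15).
After buying the subsistence bundle (15, 4), a share 2/3 of the remaining income goes to x: x* = 15 + 2/3·(M − 15p_x − 4p_y)/p_x.
Discretionary income = 182 − 15·5 − 4·7.5 = 77; x* = 15 + 2/3·77/5 = 25.2667; y* = 4 + 1/3·77/7.5 = 7.4222.
Utility at the optimum: U(25.2667, 7.4222) = 7.1185.

V = 7.1185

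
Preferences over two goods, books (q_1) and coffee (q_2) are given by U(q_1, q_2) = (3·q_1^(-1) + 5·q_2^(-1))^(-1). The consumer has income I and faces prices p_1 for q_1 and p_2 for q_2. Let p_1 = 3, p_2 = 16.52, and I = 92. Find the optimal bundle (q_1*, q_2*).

q_1* = 7.6106, q_2* = 4.1869

MU_q_1 ∝ 3·q_1^(-2), MU_q_2 ∝ 5·q_2^(-2), so MRS = (3/5)·(q_2/q_1)^(2) = p_1/p_2.
Solve for the ratio: q_2/q_1 = [(5/3)·p_1/p_2]^(0.5).
With the ratio pinned down, the budget gives q_1* = I/(p_1 + p_2·(q_2/q_1)) and q_2* = (q_2/q_1)·q_1*.
Numerically q_2/q_1 = 0.550149, so q_1* = 92/(3 + 16.52·0.550149) = 7.6106 and q_2* = 0.550149·7.6106 = 4.1869.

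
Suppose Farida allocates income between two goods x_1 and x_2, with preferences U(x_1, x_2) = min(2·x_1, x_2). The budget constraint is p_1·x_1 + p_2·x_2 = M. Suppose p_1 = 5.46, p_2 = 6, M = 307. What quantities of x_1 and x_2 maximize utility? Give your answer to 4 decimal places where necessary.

x_1* = 17.583, x_2* = 35.1661

Demand: x_1*(p_1,p_2,M) = M/(p_1 + 2·p_2), x_2* = 2·M/(p_1 + 2·p_2).
Here 5.46 + 2·6 = 17.46, giving x_1* = 17.583 and x_2* = 35.1661.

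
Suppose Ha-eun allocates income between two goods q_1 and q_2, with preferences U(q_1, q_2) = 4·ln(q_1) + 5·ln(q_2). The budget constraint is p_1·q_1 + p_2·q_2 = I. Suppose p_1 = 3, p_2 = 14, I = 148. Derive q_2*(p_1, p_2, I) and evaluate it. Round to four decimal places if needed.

MU_q_1/MU_q_2 = (4·q_2)/(5·q_1); tangency sets this equal to p_1/p_2.
Rearranging, p_2·q_2 = (5/4)·p_1·q_1. Substituting into the budget gives p_1·q_1·(1 + (5/4)) = I.
Demand: q_1*(p_1,p_2,I) = 4/9·I/p_1 and q_2* = 5/9·I/p_2.
At p_1=3, p_2=14, I=148: q_2* = 5/9·148/14 = 5.873.

q_2* = 5.873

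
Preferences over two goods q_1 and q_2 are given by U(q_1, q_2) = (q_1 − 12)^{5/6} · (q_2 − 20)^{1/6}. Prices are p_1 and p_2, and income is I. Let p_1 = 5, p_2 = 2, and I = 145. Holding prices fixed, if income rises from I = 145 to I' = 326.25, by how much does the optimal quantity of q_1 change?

This is Cobb-Douglas in (q_1−12, q_2−20): tangency gives 5/6·p_2·(q_2−20) = 1/6·p_1·(q_1−12).
After buying the subsistence bundle (12, 20), a share 5/6 of the remaining income goes to q_1: q_1* = 12 + 5/6·(I − 12p_1 − 20p_2)/p_1.
Discretionary income = 145 − 12·5 − 20·2 = 45; q_1* = 12 + 5/6·45/5 = 19.5.
At I' = 326.25: q_1* = 49.7083. Change: 49.7083 − 19.5 = 30.2083.

Δq_1* = 30.2083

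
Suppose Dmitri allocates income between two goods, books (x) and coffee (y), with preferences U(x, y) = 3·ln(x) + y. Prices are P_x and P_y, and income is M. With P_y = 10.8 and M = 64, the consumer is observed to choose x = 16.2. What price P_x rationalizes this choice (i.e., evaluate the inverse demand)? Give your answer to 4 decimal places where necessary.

MU_x = 3/x, MU_y = 1. Tangency: 3/x = P_x/P_y.
So x*(P_x,P_y) = 3·P_y/P_x, independent of income; and y* = (M − 3·P_y)/P_y.
Set x* = 16.2 in the demand function and solve for P_x: P_x = 2.

P_x = 2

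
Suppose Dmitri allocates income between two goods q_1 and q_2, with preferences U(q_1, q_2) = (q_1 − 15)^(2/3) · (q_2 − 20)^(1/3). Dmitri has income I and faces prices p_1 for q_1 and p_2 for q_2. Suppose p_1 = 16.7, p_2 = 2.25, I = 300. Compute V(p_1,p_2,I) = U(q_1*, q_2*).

MRS = 2·(q_2−20)/(q_1−15). Tangency with p_1/p_2 gives q_2−20 = (1/2)·(p_1/p_2)·(q_1−15).
Substituting into the budget: q_1* = 15 + 2/3·(I − 15·p_1 − 20·p_2)/p_1, and q_2* = 20 + 1/3·(…)/p_2.
Discretionary income = 300 − 15·16.7 − 20·2.25 = 4.5; q_1* = 15 + 2/3·4.5/16.7 = 15.1796; q_2* = 20 + 1/3·4.5/2.25 = 20.6667.
Utility at the optimum: U(15.1796, 20.6667) = 0.2781.

V = 0.2781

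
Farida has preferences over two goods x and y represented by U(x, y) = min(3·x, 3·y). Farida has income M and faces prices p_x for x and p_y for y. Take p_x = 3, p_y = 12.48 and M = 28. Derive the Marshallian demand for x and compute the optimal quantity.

Leontief preferences: the optimum is at the kink where x/3 = y/3, i.e. y = x.
Budget: p_x·x + p_y·x = M, so (3·p_x + 3·p_y)·x = 3·M.
Demand: x*(p_x,p_y,M) = 3·M/(3·p_x + 3·p_y), y* = 3·M/(3·p_x + 3·p_y).
Here 3·3 + 3·12.48 = 46.44, giving x* = 1.8088.

x* = 1.8088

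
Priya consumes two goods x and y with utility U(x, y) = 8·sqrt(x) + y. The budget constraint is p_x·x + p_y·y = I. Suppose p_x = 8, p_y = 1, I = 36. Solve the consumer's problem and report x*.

Plugging in: x* = (4·1/8)² = 0.25.

x* = 0.25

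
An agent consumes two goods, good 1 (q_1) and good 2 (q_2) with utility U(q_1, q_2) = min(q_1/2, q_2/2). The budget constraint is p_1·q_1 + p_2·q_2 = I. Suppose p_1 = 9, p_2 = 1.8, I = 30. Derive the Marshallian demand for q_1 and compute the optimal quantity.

With perfect complements, no substitution: consume in ratio q_1:q_2 = 2:2.
Budget: p_1·q_1 + p_2·q_1 = I, so (2·p_1 + 2·p_2)·q_1 = 2·I.
Demand: q_1*(p_1,p_2,I) = 2·I/(2·p_1 + 2·p_2), q_2* = 2·I/(2·p_1 + 2·p_2).
Here 2·9 + 2·1.8 = 21.6, giving q_1* = 2.7778.

q_1* = 2.7778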